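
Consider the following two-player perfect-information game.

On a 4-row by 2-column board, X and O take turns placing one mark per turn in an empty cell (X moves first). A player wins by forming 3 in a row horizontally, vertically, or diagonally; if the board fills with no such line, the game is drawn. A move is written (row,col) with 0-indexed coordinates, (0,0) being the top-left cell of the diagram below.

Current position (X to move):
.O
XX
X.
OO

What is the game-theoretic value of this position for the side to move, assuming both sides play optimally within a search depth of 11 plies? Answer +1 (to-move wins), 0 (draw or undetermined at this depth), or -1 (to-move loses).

value(.O/XX/X./OO, X) = +1

ply 1, X at .O/XX/X./OO | (0,0)=+1→XO/XX/X./OO*; (2,1)=+0→.O/XX/XX/OO
ply 2: XO/XX/X./OO is terminal -1 (O); from .O/XX/X./OO depth 11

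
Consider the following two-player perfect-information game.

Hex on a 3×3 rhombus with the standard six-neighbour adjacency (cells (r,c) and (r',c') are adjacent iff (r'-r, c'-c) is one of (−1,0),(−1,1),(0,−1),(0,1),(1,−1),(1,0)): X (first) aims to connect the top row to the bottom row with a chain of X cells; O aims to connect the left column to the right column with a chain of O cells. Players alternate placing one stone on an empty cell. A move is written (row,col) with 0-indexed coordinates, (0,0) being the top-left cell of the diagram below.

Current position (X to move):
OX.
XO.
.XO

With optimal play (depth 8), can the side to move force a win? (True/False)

p1 X@[OX./XO./.XO]: (0,2)[OXX/XO./.XO]+1* (1,2)[OX./XOX/.XO]+1 (2,0)[OX./XO./XXO]+1
p2 O@[OXX/XO./.XO]: (1,2)[OXX/XOO/.XO]-1* (2,0)[OXX/XO./OXO]-1
p3 X@[OXX/XOO/.XO]: (2,0)[OXX/XOO/XXO]+1*
p4 O@[OXX/XOO/XXO] terminal -1; root [OX./XO./.XO] d8

X winning at [OX./XO./.XO]: True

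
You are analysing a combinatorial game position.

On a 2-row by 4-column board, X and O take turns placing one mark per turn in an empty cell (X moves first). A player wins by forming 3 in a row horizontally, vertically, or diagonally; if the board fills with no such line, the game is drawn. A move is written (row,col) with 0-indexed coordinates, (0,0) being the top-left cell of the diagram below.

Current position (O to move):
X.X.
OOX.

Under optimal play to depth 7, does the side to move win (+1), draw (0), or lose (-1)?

value(X.X./OOX., O) = 0

p1 O@[X.X./OOX.]: (0,1)[XOX./OOX.]+0* (0,3)[X.XO/OOX.]-1 (1,3)[X.X./OOXO]-1
p2 X@[XOX./OOX.]: (0,3)[XOXX/OOX.]+0* (1,3)[XOX./OOXX]+0
p3 O@[XOXX/OOX.]: (1,3)[XOXX/OOXO]+0*
p4 X@[XOXX/OOXO] terminal +0; root [X.X./OOX.] d7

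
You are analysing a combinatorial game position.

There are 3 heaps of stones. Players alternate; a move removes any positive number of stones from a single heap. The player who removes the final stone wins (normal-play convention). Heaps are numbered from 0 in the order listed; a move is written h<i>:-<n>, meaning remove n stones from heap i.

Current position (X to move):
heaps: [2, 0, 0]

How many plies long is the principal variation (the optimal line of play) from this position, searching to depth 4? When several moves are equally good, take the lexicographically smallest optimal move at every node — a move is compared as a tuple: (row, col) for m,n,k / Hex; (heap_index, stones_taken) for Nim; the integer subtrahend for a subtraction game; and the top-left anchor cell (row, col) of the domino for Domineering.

[(2,0,0)] X move#1: h0:-1:-1/(1,0,0), h0:-2:+1/(0,0,0)*
[(0,0,0)] end (terminal -1, O#2); searched (2,0,0) to 4

PV length from [(2,0,0)]: 1 ply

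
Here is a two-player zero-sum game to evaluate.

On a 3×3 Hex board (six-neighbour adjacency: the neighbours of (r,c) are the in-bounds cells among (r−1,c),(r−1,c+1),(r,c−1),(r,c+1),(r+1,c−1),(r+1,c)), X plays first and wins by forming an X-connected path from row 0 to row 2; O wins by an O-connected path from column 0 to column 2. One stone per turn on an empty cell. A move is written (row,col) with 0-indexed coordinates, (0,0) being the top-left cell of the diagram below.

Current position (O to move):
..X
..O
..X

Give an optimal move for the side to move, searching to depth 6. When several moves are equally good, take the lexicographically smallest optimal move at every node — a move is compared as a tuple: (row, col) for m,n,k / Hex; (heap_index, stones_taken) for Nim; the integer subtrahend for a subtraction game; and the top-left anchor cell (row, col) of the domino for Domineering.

O's best at [..X/..O/..X]: (1,1)

ply 1, O at ..X/..O/..X | (0,0)=-1→O.X/..O/..X; (0,1)=-1→.OX/..O/..X; (1,0)=-1→..X/O.O/..X; (1,1)=+1→..X/.OO/..X*; (2,0)=+1→..X/..O/O.X; (2,1)=-1→..X/..O/.OX
ply 2, X at ..X/.OO/..X | (0,0)=-1→X.X/.OO/..X*; (0,1)=-1→.XX/.OO/..X; (1,0)=-1→..X/XOO/..X; (2,0)=-1→..X/.OO/X.X; (2,1)=-1→..X/.OO/.XX
ply 3, O at X.X/.OO/..X | (0,1)=+1→XOX/.OO/..X*; (1,0)=+1→X.X/OOO/..X; (2,0)=+1→X.X/.OO/O.X; (2,1)=+1→X.X/.OO/.OX
ply 4, X at XOX/.OO/..X | (1,0)=-1→XOX/XOO/..X*; (2,0)=-1→XOX/.OO/X.X; (2,1)=-1→XOX/.OO/.XX
ply 5, O at XOX/XOO/..X | (2,0)=+1→XOX/XOO/O.X*; (2,1)=-1→XOX/XOO/.OX
ply 6: XOX/XOO/O.X is terminal -1 (X); from ..X/..O/..X depth 6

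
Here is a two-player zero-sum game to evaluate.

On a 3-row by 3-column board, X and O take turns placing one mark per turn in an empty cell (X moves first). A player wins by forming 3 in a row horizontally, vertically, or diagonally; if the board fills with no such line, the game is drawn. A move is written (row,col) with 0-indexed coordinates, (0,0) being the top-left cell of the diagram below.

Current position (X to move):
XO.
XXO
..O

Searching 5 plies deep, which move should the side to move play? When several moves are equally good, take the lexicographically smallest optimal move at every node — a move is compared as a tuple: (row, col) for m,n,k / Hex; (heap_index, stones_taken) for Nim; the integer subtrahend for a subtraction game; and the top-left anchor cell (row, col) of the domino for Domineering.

X's best at [XO./XXO/..O]: (2,0)

ply 1, X at XO./XXO/..O | (0,2)=+0→XOX/XXO/..O; (2,0)=+1→XO./XXO/X.O*; (2,1)=-1→XO./XXO/.XO
ply 2: XO./XXO/X.O is terminal -1 (O); from XO./XXO/..O depth 5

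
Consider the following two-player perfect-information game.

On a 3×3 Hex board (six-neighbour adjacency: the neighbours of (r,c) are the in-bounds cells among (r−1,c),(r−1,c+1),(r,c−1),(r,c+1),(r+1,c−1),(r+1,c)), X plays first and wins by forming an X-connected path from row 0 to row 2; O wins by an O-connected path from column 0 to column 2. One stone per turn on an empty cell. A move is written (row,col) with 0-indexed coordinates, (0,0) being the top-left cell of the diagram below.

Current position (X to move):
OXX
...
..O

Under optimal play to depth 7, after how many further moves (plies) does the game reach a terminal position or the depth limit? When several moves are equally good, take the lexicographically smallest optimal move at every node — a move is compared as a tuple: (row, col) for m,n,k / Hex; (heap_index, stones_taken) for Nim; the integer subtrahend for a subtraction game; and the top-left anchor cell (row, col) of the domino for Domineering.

PV length from [OXX/.../..O]: 5 plies

ply 1, X at OXX/.../..O | (1,0)=+1→OXX/X../..O*; (1,1)=+1→OXX/.X./..O; (1,2)=+1→OXX/..X/..O; (2,0)=+1→OXX/.../X.O; (2,1)=+1→OXX/.../.XO
ply 2, O at OXX/X../..O | (1,1)=-1→OXX/XO./..O*; (1,2)=-1→OXX/X.O/..O; (2,0)=-1→OXX/X../O.O; (2,1)=-1→OXX/X../.OO
ply 3, X at OXX/XO./..O | (1,2)=+1→OXX/XOX/..O*; (2,0)=+1→OXX/XO./X.O; (2,1)=+1→OXX/XO./.XO
ply 4, O at OXX/XOX/..O | (2,0)=-1→OXX/XOX/O.O*; (2,1)=-1→OXX/XOX/.OO
ply 5, X at OXX/XOX/O.O | (2,1)=+1→OXX/XOX/OXO*
ply 6: OXX/XOX/OXO is terminal -1 (O); from OXX/.../..O depth 7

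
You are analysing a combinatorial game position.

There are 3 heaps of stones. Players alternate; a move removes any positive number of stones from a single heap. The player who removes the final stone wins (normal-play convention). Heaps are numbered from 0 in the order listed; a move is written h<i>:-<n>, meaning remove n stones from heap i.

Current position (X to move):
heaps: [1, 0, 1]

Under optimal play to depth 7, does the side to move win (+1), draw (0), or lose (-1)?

ply 1, X at (1,0,1) | h0:-1=-1→(0,0,1)*; h2:-1=-1→(1,0,0)
ply 2, O at (0,0,1) | h2:-1=+1→(0,0,0)*
ply 3: (0,0,0) is terminal -1 (X); from (1,0,1) depth 7

value((1,0,1), X) = -1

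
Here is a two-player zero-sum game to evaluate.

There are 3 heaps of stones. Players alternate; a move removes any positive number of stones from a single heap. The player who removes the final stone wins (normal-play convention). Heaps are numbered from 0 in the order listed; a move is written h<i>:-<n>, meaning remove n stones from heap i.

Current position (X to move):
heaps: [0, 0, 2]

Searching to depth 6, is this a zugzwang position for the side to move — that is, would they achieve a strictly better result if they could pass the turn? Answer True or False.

p1 X@[(0,0,2)]: h2:-1[(0,0,1)]-1 h2:-2[(0,0,0)]+1*
p2 O@[(0,0,0)] terminal -1; root [(0,0,2)] d6
pass branch (O moves first from the same position):
  | p1 O@[(0,0,2)]: h2:-1[(0,0,1)]-1 h2:-2[(0,0,0)]+1*
  | p2 X@[(0,0,0)] terminal -1; root [(0,0,2)] d6
X moving scores +1; X passing scores -1

zugzwang((0,0,2), X) = False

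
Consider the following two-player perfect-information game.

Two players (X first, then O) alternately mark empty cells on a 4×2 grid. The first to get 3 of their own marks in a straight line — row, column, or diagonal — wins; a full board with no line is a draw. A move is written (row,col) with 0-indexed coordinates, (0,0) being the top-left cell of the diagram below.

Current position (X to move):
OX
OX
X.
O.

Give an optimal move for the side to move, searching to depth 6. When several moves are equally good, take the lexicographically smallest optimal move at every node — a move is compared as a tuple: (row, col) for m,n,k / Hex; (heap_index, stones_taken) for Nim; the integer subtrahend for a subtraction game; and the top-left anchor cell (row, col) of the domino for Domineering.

[OX/OX/X./O.] X move#1: (2,1):+1/OX/OX/XX/O.*, (3,1):+0/OX/OX/X./OX
[OX/OX/XX/O.] end (terminal -1, O#2); searched OX/OX/X./O. to 6

X's best at [OX/OX/X./O.]: (2,1)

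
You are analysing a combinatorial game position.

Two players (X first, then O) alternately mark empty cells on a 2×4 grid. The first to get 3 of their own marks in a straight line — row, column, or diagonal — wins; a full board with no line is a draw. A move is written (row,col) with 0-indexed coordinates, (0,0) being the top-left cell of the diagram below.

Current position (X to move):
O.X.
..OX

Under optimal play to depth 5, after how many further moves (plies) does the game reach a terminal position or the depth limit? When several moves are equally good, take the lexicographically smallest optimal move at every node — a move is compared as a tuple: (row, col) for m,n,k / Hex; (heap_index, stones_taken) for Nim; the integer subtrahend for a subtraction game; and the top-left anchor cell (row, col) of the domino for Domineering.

PV length from [O.X./..OX]: 4 plies

p1 X@[O.X./..OX]: (0,1)[OXX./..OX]+0* (0,3)[O.XX/..OX]+0 (1,0)[O.X./X.OX]+0 (1,1)[O.X./.XOX]+0
p2 O@[OXX./..OX]: (0,3)[OXXO/..OX]+0* (1,0)[OXX./O.OX]-1 (1,1)[OXX./.OOX]-1
p3 X@[OXXO/..OX]: (1,0)[OXXO/X.OX]+0* (1,1)[OXXO/.XOX]+0
p4 O@[OXXO/X.OX]: (1,1)[OXXO/XOOX]+0*
p5 X@[OXXO/XOOX] terminal +0; root [O.X./..OX] d5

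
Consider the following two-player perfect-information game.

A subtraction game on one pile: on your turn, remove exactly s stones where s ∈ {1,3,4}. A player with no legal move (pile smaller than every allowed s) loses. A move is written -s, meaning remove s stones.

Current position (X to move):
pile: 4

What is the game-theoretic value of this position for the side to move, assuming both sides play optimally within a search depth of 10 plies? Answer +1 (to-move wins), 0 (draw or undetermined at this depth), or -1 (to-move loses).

p1 X@[4]: -1[3]-1 -3[1]-1 -4[0]+1*
p2 O@[0] terminal -1; root [4] d10

value(4, X) = +1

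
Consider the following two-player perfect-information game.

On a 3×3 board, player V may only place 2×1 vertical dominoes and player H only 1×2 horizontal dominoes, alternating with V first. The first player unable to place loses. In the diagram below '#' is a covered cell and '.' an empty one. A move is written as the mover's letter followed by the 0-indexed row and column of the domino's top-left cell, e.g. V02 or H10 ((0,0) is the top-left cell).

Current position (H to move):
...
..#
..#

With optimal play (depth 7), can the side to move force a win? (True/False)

H winning at [.../..#/..#]: True

ply 1, H at .../..#/..# | H00=-1→##./..#/..#; H01=-1→.##/..#/..#; H10=+1→.../###/..#*; H20=-1→.../..#/###
ply 2: .../###/..# is terminal -1 (V); from .../..#/..# depth 7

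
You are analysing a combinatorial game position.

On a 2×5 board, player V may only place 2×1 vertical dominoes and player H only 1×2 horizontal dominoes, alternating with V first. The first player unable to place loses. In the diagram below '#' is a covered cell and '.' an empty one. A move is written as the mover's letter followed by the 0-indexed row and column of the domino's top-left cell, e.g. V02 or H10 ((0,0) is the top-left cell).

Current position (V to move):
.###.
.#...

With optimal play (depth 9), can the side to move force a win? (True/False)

p1 V@[.###./.#...]: V00[####./##...]-1 V04[.####/.#..#]+1*
p2 H@[.####/.#..#]: H12[.####/.####]-1*
p3 V@[.####/.####]: V00[#####/#####]+1*
p4 H@[#####/#####] terminal -1; root [.###./.#...] d9

V winning at [.###./.#...]: True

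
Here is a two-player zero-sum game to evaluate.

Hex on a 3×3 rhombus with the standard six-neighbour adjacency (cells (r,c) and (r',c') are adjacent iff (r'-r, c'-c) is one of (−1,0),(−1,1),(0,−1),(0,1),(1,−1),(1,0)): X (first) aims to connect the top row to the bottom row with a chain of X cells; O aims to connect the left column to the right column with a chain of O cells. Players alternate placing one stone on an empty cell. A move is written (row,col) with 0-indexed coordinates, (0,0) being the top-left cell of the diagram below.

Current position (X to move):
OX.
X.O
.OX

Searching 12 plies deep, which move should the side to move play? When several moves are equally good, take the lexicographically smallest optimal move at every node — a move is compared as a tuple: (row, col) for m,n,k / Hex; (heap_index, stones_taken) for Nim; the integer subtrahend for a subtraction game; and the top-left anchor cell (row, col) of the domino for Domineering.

[OX./X.O/.OX] X move#1: (0,2):-1/OXX/X.O/.OX, (1,1):-1/OX./XXO/.OX, (2,0):+1/OX./X.O/XOX*
[OX./X.O/XOX] end (terminal -1, O#2); searched OX./X.O/.OX to 12

X's best at [OX./X.O/.OX]: (2,0)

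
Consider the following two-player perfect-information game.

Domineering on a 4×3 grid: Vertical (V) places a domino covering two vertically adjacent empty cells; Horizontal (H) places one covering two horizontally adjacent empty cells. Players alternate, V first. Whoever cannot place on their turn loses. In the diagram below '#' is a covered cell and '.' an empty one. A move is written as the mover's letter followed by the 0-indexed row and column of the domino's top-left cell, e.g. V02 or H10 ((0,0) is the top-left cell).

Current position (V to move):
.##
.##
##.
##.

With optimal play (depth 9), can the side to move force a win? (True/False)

[.##/.##/##./##.] V move#1: V00:+1/###/###/##./##.*, V22:+1/.##/.##/###/###
[###/###/##./##.] end (terminal -1, H#2); searched .##/.##/##./##. to 9

V winning at [.##/.##/##./##.]: True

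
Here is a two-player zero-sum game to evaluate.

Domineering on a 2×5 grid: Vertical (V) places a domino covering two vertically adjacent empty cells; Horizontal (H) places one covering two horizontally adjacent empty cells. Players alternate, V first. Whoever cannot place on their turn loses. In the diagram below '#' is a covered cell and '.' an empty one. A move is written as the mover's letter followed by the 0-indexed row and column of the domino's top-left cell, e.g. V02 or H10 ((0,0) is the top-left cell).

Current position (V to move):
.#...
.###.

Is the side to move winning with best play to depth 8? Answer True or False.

p1 V@[.#.../.###.]: V00[##.../####.]-1 V04[.#..#/.####]+1*
p2 H@[.#..#/.####]: H02[.####/.####]-1*
p3 V@[.####/.####]: V00[#####/#####]+1*
p4 H@[#####/#####] terminal -1; root [.#.../.###.] d8

V winning at [.#.../.###.]: True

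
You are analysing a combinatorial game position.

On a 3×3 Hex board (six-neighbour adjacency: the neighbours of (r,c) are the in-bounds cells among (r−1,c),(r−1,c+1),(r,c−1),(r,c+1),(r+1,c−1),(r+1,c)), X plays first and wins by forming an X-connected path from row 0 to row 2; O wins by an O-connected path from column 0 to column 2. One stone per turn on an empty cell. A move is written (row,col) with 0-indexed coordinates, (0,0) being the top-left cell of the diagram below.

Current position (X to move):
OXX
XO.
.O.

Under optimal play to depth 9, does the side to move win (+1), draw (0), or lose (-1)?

[OXX/XO./.O.] X move#1: (1,2):+1/OXX/XOX/.O.*, (2,0):+1/OXX/XO./XO., (2,2):+1/OXX/XO./.OX
[OXX/XOX/.O.] O move#2: (2,0):-1/OXX/XOX/OO.*, (2,2):-1/OXX/XOX/.OO
[OXX/XOX/OO.] X move#3: (2,2):+1/OXX/XOX/OOX*
[OXX/XOX/OOX] end (terminal -1, O#4); searched OXX/XO./.O. to 9

value(OXX/XO./.O., X) = +1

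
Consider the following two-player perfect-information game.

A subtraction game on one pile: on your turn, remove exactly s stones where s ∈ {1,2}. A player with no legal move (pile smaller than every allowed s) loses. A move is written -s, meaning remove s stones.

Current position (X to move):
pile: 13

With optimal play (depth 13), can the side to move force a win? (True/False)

p1 X@[13]: -1[12]+1* -2[11]-1
p2 O@[12]: -1[11]-1* -2[10]-1
p3 X@[11]: -1[10]-1 -2[9]+1*
p4 O@[9]: -1[8]-1* -2[7]-1
p5 X@[8]: -1[7]-1 -2[6]+1*
p6 O@[6]: -1[5]-1* -2[4]-1
p7 X@[5]: -1[4]-1 -2[3]+1*
p8 O@[3]: -1[2]-1* -2[1]-1
p9 X@[2]: -1[1]-1 -2[0]+1*
p10 O@[0] terminal -1; root [13] d13

X winning at [13]: True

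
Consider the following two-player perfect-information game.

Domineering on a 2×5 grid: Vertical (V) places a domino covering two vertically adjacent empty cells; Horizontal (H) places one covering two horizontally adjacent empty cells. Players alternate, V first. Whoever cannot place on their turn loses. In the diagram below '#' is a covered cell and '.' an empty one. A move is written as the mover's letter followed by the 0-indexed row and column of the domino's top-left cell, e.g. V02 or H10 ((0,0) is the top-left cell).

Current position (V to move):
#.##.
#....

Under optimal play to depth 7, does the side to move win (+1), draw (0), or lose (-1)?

value(#.##./#...., V) = -1

ply 1, V at #.##./#.... | V01=-1→####./##...*; V04=-1→#.###/#...#
ply 2, H at ####./##... | H12=-1→####./####.; H13=+1→####./##.##*
ply 3: ####./##.## is terminal -1 (V); from #.##./#.... depth 7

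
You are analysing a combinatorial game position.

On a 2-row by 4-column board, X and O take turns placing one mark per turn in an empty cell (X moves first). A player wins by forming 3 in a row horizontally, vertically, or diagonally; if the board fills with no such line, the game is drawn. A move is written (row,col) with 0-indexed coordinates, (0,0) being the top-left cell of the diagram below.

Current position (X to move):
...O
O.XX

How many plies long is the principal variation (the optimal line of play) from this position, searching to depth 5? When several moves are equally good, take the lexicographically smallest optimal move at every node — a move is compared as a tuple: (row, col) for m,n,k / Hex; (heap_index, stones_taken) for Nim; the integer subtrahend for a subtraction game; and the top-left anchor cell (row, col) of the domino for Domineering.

PV length from [...O/O.XX]: 1 ply

p1 X@[...O/O.XX]: (0,0)[X..O/O.XX]+0 (0,1)[.X.O/O.XX]+0 (0,2)[..XO/O.XX]+0 (1,1)[...O/OXXX]+1*
p2 O@[...O/OXXX] terminal -1; root [...O/O.XX] d5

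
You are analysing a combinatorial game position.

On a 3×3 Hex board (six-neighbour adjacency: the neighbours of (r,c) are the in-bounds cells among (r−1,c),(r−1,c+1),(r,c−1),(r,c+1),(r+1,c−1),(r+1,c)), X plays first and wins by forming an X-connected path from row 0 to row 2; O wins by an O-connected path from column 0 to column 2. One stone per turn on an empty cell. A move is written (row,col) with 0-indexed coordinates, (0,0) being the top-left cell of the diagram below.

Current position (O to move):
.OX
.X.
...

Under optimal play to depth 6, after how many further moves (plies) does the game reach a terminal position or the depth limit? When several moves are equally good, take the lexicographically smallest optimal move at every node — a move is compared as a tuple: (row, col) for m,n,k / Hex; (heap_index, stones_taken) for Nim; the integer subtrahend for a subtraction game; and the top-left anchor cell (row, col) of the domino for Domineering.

p1 O@[.OX/.X./...]: (0,0)[OOX/.X./...]-1* (1,0)[.OX/OX./...]-1 (1,2)[.OX/.XO/...]-1 (2,0)[.OX/.X./O..]-1 (2,1)[.OX/.X./.O.]-1 (2,2)[.OX/.X./..O]-1
p2 X@[OOX/.X./...]: (1,0)[OOX/XX./...]+1* (1,2)[OOX/.XX/...]+1 (2,0)[OOX/.X./X..]+1 (2,1)[OOX/.X./.X.]+1 (2,2)[OOX/.X./..X]+1
p3 O@[OOX/XX./...]: (1,2)[OOX/XXO/...]-1* (2,0)[OOX/XX./O..]-1 (2,1)[OOX/XX./.O.]-1 (2,2)[OOX/XX./..O]-1
p4 X@[OOX/XXO/...]: (2,0)[OOX/XXO/X..]+1* (2,1)[OOX/XXO/.X.]+1 (2,2)[OOX/XXO/..X]+1
p5 O@[OOX/XXO/X..] terminal -1; root [.OX/.X./...] d6

PV length from [.OX/.X./...]: 4 plies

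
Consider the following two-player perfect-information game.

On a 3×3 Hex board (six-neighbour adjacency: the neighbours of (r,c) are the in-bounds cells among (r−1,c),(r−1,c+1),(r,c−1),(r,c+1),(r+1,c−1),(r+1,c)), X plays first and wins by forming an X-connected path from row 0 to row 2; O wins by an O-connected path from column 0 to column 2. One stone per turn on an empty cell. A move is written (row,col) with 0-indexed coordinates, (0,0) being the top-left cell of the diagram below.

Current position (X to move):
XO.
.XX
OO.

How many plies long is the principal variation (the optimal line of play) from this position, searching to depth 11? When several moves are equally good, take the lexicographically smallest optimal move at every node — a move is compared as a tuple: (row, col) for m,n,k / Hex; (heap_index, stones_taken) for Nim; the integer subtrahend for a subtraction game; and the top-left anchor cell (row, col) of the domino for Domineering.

ply 1, X at XO./.XX/OO. | (0,2)=-1→XOX/.XX/OO.; (1,0)=-1→XO./XXX/OO.; (2,2)=+1→XO./.XX/OOX*
ply 2, O at XO./.XX/OOX | (0,2)=-1→XOO/.XX/OOX*; (1,0)=-1→XO./OXX/OOX
ply 3, X at XOO/.XX/OOX | (1,0)=+1→XOO/XXX/OOX*
ply 4: XOO/XXX/OOX is terminal -1 (O); from XO./.XX/OO. depth 11

PV length from [XO./.XX/OO.]: 3 plies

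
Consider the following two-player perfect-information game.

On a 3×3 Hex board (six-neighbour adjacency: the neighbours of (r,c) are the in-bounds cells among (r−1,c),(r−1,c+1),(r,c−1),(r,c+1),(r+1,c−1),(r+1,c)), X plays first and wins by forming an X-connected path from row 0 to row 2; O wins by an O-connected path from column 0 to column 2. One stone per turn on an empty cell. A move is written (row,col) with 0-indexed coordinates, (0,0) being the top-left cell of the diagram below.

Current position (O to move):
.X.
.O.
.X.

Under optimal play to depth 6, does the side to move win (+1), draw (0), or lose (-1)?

ply 1, O at .X./.O./.X. | (0,0)=+1→OX./.O./.X.*; (0,2)=+1→.XO/.O./.X.; (1,0)=+1→.X./OO./.X.; (1,2)=+1→.X./.OO/.X.; (2,0)=+1→.X./.O./OX.; (2,2)=+1→.X./.O./.XO
ply 2, X at OX./.O./.X. | (0,2)=-1→OXX/.O./.X.*; (1,0)=-1→OX./XO./.X.; (1,2)=-1→OX./.OX/.X.; (2,0)=-1→OX./.O./XX.; (2,2)=-1→OX./.O./.XX
ply 3, O at OXX/.O./.X. | (1,0)=-1→OXX/OO./.X.; (1,2)=+1→OXX/.OO/.X.*; (2,0)=-1→OXX/.O./OX.; (2,2)=-1→OXX/.O./.XO
ply 4, X at OXX/.OO/.X. | (1,0)=-1→OXX/XOO/.X.*; (2,0)=-1→OXX/.OO/XX.; (2,2)=-1→OXX/.OO/.XX
ply 5, O at OXX/XOO/.X. | (2,0)=+1→OXX/XOO/OX.*; (2,2)=-1→OXX/XOO/.XO
ply 6: OXX/XOO/OX. is terminal -1 (X); from .X./.O./.X. depth 6

value(.X./.O./.X., O) = +1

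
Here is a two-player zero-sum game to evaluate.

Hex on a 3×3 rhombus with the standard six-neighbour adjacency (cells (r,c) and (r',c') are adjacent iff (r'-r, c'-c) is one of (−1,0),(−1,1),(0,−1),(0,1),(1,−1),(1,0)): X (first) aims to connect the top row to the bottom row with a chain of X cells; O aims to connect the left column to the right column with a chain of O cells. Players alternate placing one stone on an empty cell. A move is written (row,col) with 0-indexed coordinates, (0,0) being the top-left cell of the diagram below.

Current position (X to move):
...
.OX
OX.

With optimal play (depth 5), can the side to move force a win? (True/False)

[.../.OX/OX.] X move#1: (0,0):-1/X../.OX/OX., (0,1):-1/.X./.OX/OX., (0,2):+1/..X/.OX/OX.*, (1,0):-1/.../XOX/OX., (2,2):-1/.../.OX/OXX
[..X/.OX/OX.] end (terminal -1, O#2); searched .../.OX/OX. to 5

X winning at [.../.OX/OX.]: True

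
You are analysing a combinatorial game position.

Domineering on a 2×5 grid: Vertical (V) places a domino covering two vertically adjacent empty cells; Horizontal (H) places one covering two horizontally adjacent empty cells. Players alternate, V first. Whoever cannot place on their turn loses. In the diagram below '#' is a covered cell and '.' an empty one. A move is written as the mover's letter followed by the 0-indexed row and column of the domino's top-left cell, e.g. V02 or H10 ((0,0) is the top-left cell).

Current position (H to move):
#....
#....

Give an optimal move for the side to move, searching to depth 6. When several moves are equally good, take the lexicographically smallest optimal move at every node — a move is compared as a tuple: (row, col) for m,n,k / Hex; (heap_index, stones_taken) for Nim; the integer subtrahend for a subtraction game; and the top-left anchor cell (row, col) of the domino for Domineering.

[#..../#....] H move#1: H01:-1/###../#...., H02:+1/#.##./#....*, H03:-1/#..##/#...., H11:-1/#..../###.., H12:+1/#..../#.##., H13:-1/#..../#..##
[#.##./#....] V move#2: V01:-1/####./##...*, V04:-1/#.###/#...#
[####./##...] H move#3: H12:-1/####./####., H13:+1/####./##.##*
[####./##.##] end (terminal -1, V#4); searched #..../#.... to 6

H's best at [#..../#....]: H02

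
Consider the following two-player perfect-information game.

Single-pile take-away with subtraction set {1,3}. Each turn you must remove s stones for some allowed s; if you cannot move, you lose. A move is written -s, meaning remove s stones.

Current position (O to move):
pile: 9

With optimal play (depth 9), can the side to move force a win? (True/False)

O winning at [9]: True

p1 O@[9]: -1[8]+1* -3[6]+1
p2 X@[8]: -1[7]-1* -3[5]-1
p3 O@[7]: -1[6]+1* -3[4]+1
p4 X@[6]: -1[5]-1* -3[3]-1
p5 O@[5]: -1[4]+1* -3[2]+1
p6 X@[4]: -1[3]-1* -3[1]-1
p7 O@[3]: -1[2]+1* -3[0]+1
p8 X@[2]: -1[1]-1*
p9 O@[1]: -1[0]+1*
p10 X@[0] terminal -1; root [9] d9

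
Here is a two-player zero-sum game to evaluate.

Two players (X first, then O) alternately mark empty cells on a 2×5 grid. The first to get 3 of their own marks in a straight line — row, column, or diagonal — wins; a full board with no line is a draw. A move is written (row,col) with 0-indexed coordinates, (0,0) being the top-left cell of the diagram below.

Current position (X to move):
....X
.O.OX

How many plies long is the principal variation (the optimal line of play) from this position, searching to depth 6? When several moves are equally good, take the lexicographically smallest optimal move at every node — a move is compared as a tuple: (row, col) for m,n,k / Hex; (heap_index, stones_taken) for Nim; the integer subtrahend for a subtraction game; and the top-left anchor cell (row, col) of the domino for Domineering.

PV length from [....X/.O.OX]: 6 plies

p1 X@[....X/.O.OX]: (0,0)[X...X/.O.OX]-1 (0,1)[.X..X/.O.OX]-1 (0,2)[..X.X/.O.OX]-1 (0,3)[...XX/.O.OX]-1 (1,0)[....X/XO.OX]-1 (1,2)[....X/.OXOX]+0*
p2 O@[....X/.OXOX]: (0,0)[O...X/.OXOX]+0* (0,1)[.O..X/.OXOX]+0 (0,2)[..O.X/.OXOX]+0 (0,3)[...OX/.OXOX]+0 (1,0)[....X/OOXOX]+0
p3 X@[O...X/.OXOX]: (0,1)[OX..X/.OXOX]+0* (0,2)[O.X.X/.OXOX]+0 (0,3)[O..XX/.OXOX]+0 (1,0)[O...X/XOXOX]+0
p4 O@[OX..X/.OXOX]: (0,2)[OXO.X/.OXOX]+0* (0,3)[OX.OX/.OXOX]+0 (1,0)[OX..X/OOXOX]+0
p5 X@[OXO.X/.OXOX]: (0,3)[OXOXX/.OXOX]+0* (1,0)[OXO.X/XOXOX]+0
p6 O@[OXOXX/.OXOX]: (1,0)[OXOXX/OOXOX]+0*
p7 X@[OXOXX/OOXOX] terminal +0; root [....X/.O.OX] d6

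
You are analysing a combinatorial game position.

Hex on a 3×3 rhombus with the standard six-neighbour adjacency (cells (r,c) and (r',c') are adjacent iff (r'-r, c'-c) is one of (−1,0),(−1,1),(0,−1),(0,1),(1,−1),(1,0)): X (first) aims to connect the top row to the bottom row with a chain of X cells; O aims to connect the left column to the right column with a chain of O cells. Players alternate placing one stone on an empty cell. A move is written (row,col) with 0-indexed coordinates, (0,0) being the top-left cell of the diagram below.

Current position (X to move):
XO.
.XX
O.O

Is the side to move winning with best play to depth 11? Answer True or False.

p1 X@[XO./.XX/O.O]: (0,2)[XOX/.XX/O.O]-1 (1,0)[XO./XXX/O.O]-1 (2,1)[XO./.XX/OXO]+1*
p2 O@[XO./.XX/OXO]: (0,2)[XOO/.XX/OXO]-1* (1,0)[XO./OXX/OXO]-1
p3 X@[XOO/.XX/OXO]: (1,0)[XOO/XXX/OXO]+1*
p4 O@[XOO/XXX/OXO] terminal -1; root [XO./.XX/O.O] d11

X winning at [XO./.XX/O.O]: True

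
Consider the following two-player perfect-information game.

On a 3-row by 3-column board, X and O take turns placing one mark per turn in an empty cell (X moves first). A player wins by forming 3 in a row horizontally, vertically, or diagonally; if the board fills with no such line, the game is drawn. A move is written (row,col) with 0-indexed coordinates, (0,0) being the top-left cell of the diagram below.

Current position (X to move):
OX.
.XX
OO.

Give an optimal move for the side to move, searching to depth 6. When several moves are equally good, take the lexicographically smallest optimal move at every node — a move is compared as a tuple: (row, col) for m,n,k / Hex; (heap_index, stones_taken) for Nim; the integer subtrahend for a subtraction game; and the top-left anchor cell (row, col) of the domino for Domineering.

X's best at [OX./.XX/OO.]: (1,0)

[OX./.XX/OO.] X move#1: (0,2):-1/OXX/.XX/OO., (1,0):+1/OX./XXX/OO.*, (2,2):-1/OX./.XX/OOX
[OX./XXX/OO.] end (terminal -1, O#2); searched OX./.XX/OO. to 6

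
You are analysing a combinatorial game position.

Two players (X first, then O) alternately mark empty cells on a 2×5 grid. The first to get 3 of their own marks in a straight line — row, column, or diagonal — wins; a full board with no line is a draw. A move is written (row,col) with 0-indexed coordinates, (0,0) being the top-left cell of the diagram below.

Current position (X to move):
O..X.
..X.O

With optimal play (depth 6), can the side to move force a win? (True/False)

X winning at [O..X./..X.O]: True

p1 X@[O..X./..X.O]: (0,1)[OX.X./..X.O]+1* (0,2)[O.XX./..X.O]+1 (0,4)[O..XX/..X.O]+0 (1,0)[O..X./X.X.O]+1 (1,1)[O..X./.XX.O]+1 (1,3)[O..X./..XXO]+1
p2 O@[OX.X./..X.O]: (0,2)[OXOX./..X.O]-1* (0,4)[OX.XO/..X.O]-1 (1,0)[OX.X./O.X.O]-1 (1,1)[OX.X./.OX.O]-1 (1,3)[OX.X./..XOO]-1
p3 X@[OXOX./..X.O]: (0,4)[OXOXX/..X.O]+0 (1,0)[OXOX./X.X.O]+0 (1,1)[OXOX./.XX.O]+1* (1,3)[OXOX./..XXO]+0
p4 O@[OXOX./.XX.O]: (0,4)[OXOXO/.XX.O]-1* (1,0)[OXOX./OXX.O]-1 (1,3)[OXOX./.XXOO]-1
p5 X@[OXOXO/.XX.O]: (1,0)[OXOXO/XXX.O]+1* (1,3)[OXOXO/.XXXO]+1
p6 O@[OXOXO/XXX.O] terminal -1; root [O..X./..X.O] d6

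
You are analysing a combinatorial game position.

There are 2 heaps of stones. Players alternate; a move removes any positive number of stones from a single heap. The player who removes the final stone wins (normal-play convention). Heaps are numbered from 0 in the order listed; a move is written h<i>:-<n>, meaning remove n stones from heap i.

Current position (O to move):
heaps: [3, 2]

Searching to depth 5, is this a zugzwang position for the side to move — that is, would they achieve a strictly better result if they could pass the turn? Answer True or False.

p1 O@[(3,2)]: h0:-1[(2,2)]+1* h0:-2[(1,2)]-1 h0:-3[(0,2)]-1 h1:-1[(3,1)]-1 h1:-2[(3,0)]-1
p2 X@[(2,2)]: h0:-1[(1,2)]-1* h0:-2[(0,2)]-1 h1:-1[(2,1)]-1 h1:-2[(2,0)]-1
p3 O@[(1,2)]: h0:-1[(0,2)]-1 h1:-1[(1,1)]+1* h1:-2[(1,0)]-1
p4 X@[(1,1)]: h0:-1[(0,1)]-1* h1:-1[(1,0)]-1
p5 O@[(0,1)]: h1:-1[(0,0)]+1*
p6 X@[(0,0)] terminal -1; root [(3,2)] d5
suppose O passes — search the same position with X to move:
pass> p1 X@[(3,2)]: h0:-1[(2,2)]+1* h0:-2[(1,2)]-1 h0:-3[(0,2)]-1 h1:-1[(3,1)]-1 h1:-2[(3,0)]-1
pass> p2 O@[(2,2)]: h0:-1[(1,2)]-1* h0:-2[(0,2)]-1 h1:-1[(2,1)]-1 h1:-2[(2,0)]-1
pass> p3 X@[(1,2)]: h0:-1[(0,2)]-1 h1:-1[(1,1)]+1* h1:-2[(1,0)]-1
pass> p4 O@[(1,1)]: h0:-1[(0,1)]-1* h1:-1[(1,0)]-1
pass> p5 X@[(0,1)]: h1:-1[(0,0)]+1*
pass> p6 O@[(0,0)] terminal -1; root [(3,2)] d5
for O: play +1, pass -1

zugzwang((3,2), O) = False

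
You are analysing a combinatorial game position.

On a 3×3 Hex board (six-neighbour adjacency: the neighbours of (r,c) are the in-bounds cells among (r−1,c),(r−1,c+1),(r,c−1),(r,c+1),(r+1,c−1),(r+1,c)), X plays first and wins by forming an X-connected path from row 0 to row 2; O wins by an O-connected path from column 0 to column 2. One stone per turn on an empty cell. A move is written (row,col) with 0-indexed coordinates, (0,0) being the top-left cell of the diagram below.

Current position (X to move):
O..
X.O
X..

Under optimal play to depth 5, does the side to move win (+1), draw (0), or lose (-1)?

value(O../X.O/X.., X) = +1

ply 1, X at O../X.O/X.. | (0,1)=+1→OX./X.O/X..*; (0,2)=+1→O.X/X.O/X..; (1,1)=+1→O../XXO/X..; (2,1)=-1→O../X.O/XX.; (2,2)=-1→O../X.O/X.X
ply 2: OX./X.O/X.. is terminal -1 (O); from O../X.O/X.. depth 5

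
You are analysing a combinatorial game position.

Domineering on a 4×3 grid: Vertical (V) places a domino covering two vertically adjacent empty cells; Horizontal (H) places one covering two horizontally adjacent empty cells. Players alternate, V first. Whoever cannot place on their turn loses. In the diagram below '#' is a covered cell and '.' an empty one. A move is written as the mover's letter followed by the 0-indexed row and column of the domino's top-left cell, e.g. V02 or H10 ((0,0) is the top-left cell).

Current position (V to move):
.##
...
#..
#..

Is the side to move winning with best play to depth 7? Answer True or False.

ply 1, V at .##/.../#../#.. | V00=-1→###/#../#../#..; V11=+1→.##/.#./##./#..*; V12=+1→.##/..#/#.#/#..; V21=+1→.##/.../##./##.; V22=+1→.##/.../#.#/#.#
ply 2, H at .##/.#./##./#.. | H31=-1→.##/.#./##./###*
ply 3, V at .##/.#./##./### | V00=+1→###/##./##./###*; V12=+1→.##/.##/###/###
ply 4: ###/##./##./### is terminal -1 (H); from .##/.../#../#.. depth 7

V winning at [.##/.../#../#..]: True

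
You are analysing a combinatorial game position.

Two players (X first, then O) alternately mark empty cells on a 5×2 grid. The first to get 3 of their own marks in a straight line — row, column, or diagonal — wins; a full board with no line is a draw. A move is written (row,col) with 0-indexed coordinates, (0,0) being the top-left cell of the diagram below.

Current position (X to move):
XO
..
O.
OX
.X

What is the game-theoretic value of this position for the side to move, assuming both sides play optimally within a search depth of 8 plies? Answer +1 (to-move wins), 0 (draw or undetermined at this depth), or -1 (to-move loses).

value(XO/../O./OX/.X, X) = +1

p1 X@[XO/../O./OX/.X]: (1,0)[XO/X./O./OX/.X]-1 (1,1)[XO/.X/O./OX/.X]-1 (2,1)[XO/../OX/OX/.X]+1* (4,0)[XO/../O./OX/XX]-1
p2 O@[XO/../OX/OX/.X] terminal -1; root [XO/../O./OX/.X] d8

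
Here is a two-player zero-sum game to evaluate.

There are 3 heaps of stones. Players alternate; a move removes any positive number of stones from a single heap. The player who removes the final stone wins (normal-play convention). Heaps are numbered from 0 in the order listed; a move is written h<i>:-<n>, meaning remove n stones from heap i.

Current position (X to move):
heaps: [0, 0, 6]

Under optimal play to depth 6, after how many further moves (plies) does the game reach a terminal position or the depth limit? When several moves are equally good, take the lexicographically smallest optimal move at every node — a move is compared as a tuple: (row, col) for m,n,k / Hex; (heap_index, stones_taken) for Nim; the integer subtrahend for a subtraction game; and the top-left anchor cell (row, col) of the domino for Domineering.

[(0,0,6)] X move#1: h2:-1:-1/(0,0,5), h2:-2:-1/(0,0,4), h2:-3:-1/(0,0,3), h2:-4:-1/(0,0,2), h2:-5:-1/(0,0,1), h2:-6:+1/(0,0,0)*
[(0,0,0)] end (terminal -1, O#2); searched (0,0,6) to 6

PV length from [(0,0,6)]: 1 ply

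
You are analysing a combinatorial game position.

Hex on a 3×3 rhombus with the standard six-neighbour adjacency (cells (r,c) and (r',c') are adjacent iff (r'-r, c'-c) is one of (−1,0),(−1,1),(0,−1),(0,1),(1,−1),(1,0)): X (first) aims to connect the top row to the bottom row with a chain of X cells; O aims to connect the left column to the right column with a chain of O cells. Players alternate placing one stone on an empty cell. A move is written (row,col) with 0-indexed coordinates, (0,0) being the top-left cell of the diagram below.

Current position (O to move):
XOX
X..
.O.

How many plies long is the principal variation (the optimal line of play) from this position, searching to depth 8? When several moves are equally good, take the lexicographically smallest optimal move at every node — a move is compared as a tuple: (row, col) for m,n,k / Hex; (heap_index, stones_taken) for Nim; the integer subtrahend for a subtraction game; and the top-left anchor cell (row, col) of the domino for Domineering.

[XOX/X../.O.] O move#1: (1,1):-1/XOX/XO./.O., (1,2):-1/XOX/X.O/.O., (2,0):+1/XOX/X../OO.*, (2,2):-1/XOX/X../.OO
[XOX/X../OO.] X move#2: (1,1):-1/XOX/XX./OO.*, (1,2):-1/XOX/X.X/OO., (2,2):-1/XOX/X../OOX
[XOX/XX./OO.] O move#3: (1,2):+1/XOX/XXO/OO.*, (2,2):+1/XOX/XX./OOO
[XOX/XXO/OO.] end (terminal -1, X#4); searched XOX/X../.O. to 8

PV length from [XOX/X../.O.]: 3 plies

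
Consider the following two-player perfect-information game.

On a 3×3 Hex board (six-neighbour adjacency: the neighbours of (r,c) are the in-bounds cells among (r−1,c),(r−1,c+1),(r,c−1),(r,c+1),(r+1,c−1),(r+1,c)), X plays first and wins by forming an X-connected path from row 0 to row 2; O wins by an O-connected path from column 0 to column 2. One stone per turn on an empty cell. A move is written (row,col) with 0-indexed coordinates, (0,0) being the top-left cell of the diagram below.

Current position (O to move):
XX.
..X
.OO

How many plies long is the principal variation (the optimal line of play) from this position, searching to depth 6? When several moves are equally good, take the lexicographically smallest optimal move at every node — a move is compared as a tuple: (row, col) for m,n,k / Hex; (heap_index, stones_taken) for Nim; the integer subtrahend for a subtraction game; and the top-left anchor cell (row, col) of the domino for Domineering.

PV length from [XX./..X/.OO]: 3 plies

[XX./..X/.OO] O move#1: (0,2):-1/XXO/..X/.OO, (1,0):+1/XX./O.X/.OO*, (1,1):+1/XX./.OX/.OO, (2,0):+1/XX./..X/OOO
[XX./O.X/.OO] X move#2: (0,2):-1/XXX/O.X/.OO*, (1,1):-1/XX./OXX/.OO, (2,0):-1/XX./O.X/XOO
[XXX/O.X/.OO] O move#3: (1,1):+1/XXX/OOX/.OO*, (2,0):+1/XXX/O.X/OOO
[XXX/OOX/.OO] end (terminal -1, X#4); searched XX./..X/.OO to 6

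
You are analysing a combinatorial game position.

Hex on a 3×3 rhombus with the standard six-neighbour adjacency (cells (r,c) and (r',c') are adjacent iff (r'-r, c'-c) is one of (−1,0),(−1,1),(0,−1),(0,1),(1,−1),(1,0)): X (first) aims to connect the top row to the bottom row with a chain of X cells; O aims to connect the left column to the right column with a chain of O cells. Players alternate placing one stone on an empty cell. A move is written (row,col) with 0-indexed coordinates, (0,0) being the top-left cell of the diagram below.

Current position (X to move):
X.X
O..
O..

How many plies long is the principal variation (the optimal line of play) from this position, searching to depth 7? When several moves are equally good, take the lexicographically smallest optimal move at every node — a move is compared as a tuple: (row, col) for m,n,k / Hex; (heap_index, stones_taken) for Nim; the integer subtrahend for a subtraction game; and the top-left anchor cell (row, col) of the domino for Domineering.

PV length from [X.X/O../O..]: 5 plies

[X.X/O../O..] X move#1: (0,1):-1/XXX/O../O.., (1,1):-1/X.X/OX./O.., (1,2):+1/X.X/O.X/O..*, (2,1):+1/X.X/O../OX., (2,2):-1/X.X/O../O.X
[X.X/O.X/O..] O move#2: (0,1):-1/XOX/O.X/O..*, (1,1):-1/X.X/OOX/O.., (2,1):-1/X.X/O.X/OO., (2,2):-1/X.X/O.X/O.O
[XOX/O.X/O..] X move#3: (1,1):+1/XOX/OXX/O..*, (2,1):+1/XOX/O.X/OX., (2,2):+1/XOX/O.X/O.X
[XOX/OXX/O..] O move#4: (2,1):-1/XOX/OXX/OO.*, (2,2):-1/XOX/OXX/O.O
[XOX/OXX/OO.] X move#5: (2,2):+1/XOX/OXX/OOX*
[XOX/OXX/OOX] end (terminal -1, O#6); searched X.X/O../O.. to 7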